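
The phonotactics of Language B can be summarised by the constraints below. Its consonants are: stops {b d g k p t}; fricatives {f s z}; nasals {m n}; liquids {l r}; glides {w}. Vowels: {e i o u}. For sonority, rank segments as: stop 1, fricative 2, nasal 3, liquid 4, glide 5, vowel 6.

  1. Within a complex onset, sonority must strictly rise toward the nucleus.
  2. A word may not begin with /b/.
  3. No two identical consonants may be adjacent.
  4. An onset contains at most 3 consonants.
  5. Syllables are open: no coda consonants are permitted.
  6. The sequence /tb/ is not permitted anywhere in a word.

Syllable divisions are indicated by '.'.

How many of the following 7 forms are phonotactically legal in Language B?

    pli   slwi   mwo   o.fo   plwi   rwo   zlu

pli — σ1 onset /pl/ (1→4 rises), coda /∅/ ok → phonotactically legal
slwi — σ1 onset /slw/ (2→4→5 rises), coda /∅/ ok → phonotactically legal
mwo — σ1 onset /mw/ (3→5 rises), coda /∅/ ok → phonotactically legal
o.fo — σ1 onset /∅/, coda /∅/ ok; σ2 onset /f/, coda /∅/ ok → phonotactically legal
plwi — σ1 onset /plw/ (1→4→5 rises), coda /∅/ ok → phonotactically legal
rwo — σ1 onset /rw/ (4→5 rises), coda /∅/ ok → phonotactically legal
zlu — σ1 onset /zl/ (2→4 rises), coda /∅/ ok → phonotactically legal
Phonotactically legal: pli, slwi, mwo, o.fo, plwi, rwo, zlu → 7.

7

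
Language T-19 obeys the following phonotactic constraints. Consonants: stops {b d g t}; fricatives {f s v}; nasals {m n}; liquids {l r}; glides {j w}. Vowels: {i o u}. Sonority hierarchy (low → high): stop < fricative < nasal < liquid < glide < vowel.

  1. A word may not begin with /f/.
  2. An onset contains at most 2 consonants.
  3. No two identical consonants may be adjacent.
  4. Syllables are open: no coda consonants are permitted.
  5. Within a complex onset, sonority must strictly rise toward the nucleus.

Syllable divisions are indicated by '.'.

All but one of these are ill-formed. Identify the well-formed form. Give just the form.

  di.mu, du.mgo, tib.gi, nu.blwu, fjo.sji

di.mu

di.mu — σ1 onset /d/, coda /∅/ ok; σ2 onset /m/, coda /∅/ ok → well-formed
du.mgo — violates constraint 5: syllable 2 onset /mg/: /m/ (nasal, 3) → /g/ (stop, 1) does not rise → ill-formed
tib.gi — violates constraint 4: syllable 1 coda /b/ has 1 consonant (> 0) → ill-formed
nu.blwu — violates constraint 2: syllable 2 onset /blw/ has 3 consonants (> 2) → ill-formed
fjo.sji — violates constraint 1: word begins with /f/ → ill-formed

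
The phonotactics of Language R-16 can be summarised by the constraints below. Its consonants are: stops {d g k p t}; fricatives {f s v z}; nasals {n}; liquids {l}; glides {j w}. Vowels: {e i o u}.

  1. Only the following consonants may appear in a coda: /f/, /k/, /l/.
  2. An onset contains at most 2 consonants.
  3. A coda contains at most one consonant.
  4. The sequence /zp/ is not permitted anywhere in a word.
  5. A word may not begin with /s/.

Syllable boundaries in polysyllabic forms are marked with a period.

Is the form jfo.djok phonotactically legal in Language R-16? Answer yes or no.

jfo.djok — σ1 onset /jf/ (2C), coda /∅/ ok; σ2 onset /dj/ (2C), coda /k/ ok → phonotactically legal

yes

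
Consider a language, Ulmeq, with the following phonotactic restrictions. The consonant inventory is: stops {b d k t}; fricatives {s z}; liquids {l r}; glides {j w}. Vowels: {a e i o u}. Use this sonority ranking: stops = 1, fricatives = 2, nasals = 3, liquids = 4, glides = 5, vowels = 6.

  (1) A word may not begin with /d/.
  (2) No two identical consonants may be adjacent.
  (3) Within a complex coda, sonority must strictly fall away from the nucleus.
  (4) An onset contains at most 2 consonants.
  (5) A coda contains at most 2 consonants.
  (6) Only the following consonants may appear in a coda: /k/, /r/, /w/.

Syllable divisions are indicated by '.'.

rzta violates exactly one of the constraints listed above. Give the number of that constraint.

4

rzta: syllable 1 onset /rzt/ has 3 consonants (> 2).
This is a violation of constraint 4: "An onset contains at most 2 consonants."
The remaining constraints (1, 2, 3, 5, 6) are satisfied.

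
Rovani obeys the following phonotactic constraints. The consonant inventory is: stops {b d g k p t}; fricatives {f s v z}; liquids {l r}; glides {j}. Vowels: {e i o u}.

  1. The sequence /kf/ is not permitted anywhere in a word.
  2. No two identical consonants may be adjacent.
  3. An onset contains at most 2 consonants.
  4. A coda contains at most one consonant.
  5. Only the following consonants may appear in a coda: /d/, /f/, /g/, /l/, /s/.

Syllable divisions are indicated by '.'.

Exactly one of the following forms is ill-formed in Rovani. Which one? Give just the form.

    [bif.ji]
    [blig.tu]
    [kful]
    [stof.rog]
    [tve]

[bif.ji] — σ1 onset /b/, coda /f/ ok; σ2 onset /j/, coda /∅/ ok → well-formed
[blig.tu] — σ1 onset /bl/ (2C), coda /g/ ok; σ2 onset /t/, coda /∅/ ok → well-formed
[kful] — violates constraint 1: contains banned sequence /kf/ → ill-formed
[stof.rog] — σ1 onset /st/ (2C), coda /f/ ok; σ2 onset /r/, coda /g/ ok → well-formed
[tve] — σ1 onset /tv/ (2C), coda /∅/ ok → well-formed

[kful]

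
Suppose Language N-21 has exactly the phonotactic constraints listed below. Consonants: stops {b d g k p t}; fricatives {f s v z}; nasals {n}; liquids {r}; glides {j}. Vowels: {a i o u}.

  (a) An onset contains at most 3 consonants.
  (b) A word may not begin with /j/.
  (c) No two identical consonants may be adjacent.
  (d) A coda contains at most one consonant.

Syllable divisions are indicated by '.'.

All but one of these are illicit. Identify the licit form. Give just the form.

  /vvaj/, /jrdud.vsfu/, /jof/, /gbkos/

/gbkos/

/vvaj/ — violates constraint (c): adjacent identical consonants /vv/ → illicit
/jrdud.vsfu/ — violates constraint (b): word begins with /j/ → illicit
/jof/ — violates constraint (b): word begins with /j/ → illicit
/gbkos/ — σ1 onset /gbk/ (3C), coda /s/ ok → licit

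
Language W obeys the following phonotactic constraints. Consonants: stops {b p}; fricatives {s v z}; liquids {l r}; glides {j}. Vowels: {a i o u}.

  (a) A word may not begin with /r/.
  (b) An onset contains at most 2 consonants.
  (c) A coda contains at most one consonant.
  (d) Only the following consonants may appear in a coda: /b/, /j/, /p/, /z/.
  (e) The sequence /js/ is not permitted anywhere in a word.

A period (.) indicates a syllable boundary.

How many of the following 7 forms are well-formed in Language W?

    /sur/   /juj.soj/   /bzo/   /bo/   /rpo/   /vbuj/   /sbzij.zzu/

3

/sur/ — violates constraint (d): syllable 1 coda contains /r/, which is not a licensed coda consonant → ill-formed
/juj.soj/ — violates constraint (e): contains banned sequence /js/ → ill-formed
/bzo/ — σ1 onset /bz/ (2C), coda /∅/ ok → well-formed
/bo/ — σ1 onset /b/, coda /∅/ ok → well-formed
/rpo/ — violates constraint (a): word begins with /r/ → ill-formed
/vbuj/ — σ1 onset /vb/ (2C), coda /j/ ok → well-formed
/sbzij.zzu/ — violates constraint (b): syllable 1 onset /sbz/ has 3 consonants (> 2) → ill-formed
Well-formed: /bzo/, /bo/, /vbuj/ → 3.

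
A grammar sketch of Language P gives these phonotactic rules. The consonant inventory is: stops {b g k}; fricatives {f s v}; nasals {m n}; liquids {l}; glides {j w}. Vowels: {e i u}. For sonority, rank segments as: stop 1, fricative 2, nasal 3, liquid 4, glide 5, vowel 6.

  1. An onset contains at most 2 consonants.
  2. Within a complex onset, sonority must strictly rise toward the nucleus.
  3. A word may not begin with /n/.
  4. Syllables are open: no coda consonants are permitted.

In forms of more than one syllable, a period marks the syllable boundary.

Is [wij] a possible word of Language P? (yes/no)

no

[wij] — violates constraint 4: syllable 1 coda /j/ has 1 consonant (> 0) → ill-formed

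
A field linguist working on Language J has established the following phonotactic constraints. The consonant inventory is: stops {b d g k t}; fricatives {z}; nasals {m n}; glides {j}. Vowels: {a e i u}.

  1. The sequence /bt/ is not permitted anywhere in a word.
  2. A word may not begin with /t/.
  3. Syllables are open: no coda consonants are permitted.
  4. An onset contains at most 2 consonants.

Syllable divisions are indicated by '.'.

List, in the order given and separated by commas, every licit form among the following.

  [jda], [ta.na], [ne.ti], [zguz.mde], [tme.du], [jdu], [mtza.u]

[jda], [ne.ti], [jdu]

[jda] — σ1 onset /jd/ (2C), coda /∅/ ok → licit
[ta.na] — violates constraint 2: word begins with /t/ → illicit
[ne.ti] — σ1 onset /n/, coda /∅/ ok; σ2 onset /t/, coda /∅/ ok → licit
[zguz.mde] — violates constraint 3: syllable 1 coda /z/ has 1 consonant (> 0) → illicit
[tme.du] — violates constraint 2: word begins with /t/ → illicit
[jdu] — σ1 onset /jd/ (2C), coda /∅/ ok → licit
[mtza.u] — violates constraint 4: syllable 1 onset /mtz/ has 3 consonants (> 2) → illicit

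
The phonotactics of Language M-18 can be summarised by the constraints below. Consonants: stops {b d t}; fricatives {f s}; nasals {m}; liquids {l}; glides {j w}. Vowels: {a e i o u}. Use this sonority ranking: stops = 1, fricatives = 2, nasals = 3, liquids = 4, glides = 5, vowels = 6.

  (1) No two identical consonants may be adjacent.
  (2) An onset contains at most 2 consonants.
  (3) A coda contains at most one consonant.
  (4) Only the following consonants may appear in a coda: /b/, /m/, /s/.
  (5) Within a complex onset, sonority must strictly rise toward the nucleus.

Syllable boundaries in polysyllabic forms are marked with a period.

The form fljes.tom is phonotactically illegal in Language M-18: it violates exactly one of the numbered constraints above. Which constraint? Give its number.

2

fljes.tom: syllable 1 onset /flj/ has 3 consonants (> 2).
This is a violation of constraint 2: "An onset contains at most 2 consonants."
The remaining constraints (1, 3, 4, 5) are satisfied.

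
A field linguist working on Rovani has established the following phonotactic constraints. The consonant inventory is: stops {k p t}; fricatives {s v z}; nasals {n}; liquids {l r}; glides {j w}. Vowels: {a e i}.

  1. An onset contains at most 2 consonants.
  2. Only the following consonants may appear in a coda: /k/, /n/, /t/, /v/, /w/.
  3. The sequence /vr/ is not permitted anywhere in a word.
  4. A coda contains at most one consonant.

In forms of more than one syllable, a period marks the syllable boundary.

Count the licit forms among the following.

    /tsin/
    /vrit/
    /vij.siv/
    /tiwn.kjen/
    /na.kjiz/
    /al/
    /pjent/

1

/tsin/ — σ1 onset /ts/ (2C), coda /n/ ok → licit
/vrit/ — violates constraint 3: contains banned sequence /vr/ → illicit
/vij.siv/ — violates constraint 2: syllable 1 coda contains /j/, which is not a licensed coda consonant → illicit
/tiwn.kjen/ — violates constraint 4: syllable 1 coda /wn/ has 2 consonants (> 1) → illicit
/na.kjiz/ — violates constraint 2: syllable 2 coda contains /z/, which is not a licensed coda consonant → illicit
/al/ — violates constraint 2: syllable 1 coda contains /l/, which is not a licensed coda consonant → illicit
/pjent/ — violates constraint 4: syllable 1 coda /nt/ has 2 consonants (> 1) → illicit
Licit: /tsin/ → 1.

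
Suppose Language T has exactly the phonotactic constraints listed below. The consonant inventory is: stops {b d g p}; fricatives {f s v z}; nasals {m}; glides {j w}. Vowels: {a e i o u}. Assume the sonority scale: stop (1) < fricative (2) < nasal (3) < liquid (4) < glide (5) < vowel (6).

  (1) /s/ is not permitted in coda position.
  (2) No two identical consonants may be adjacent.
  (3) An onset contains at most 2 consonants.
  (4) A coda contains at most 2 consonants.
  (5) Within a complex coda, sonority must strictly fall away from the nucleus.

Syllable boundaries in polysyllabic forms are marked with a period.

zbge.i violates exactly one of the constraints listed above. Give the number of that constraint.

zbge.i: syllable 1 onset /zbg/ has 3 consonants (> 2).
This is a violation of constraint 3: "An onset contains at most 2 consonants."
The remaining constraints (1, 2, 4, 5) are satisfied.

3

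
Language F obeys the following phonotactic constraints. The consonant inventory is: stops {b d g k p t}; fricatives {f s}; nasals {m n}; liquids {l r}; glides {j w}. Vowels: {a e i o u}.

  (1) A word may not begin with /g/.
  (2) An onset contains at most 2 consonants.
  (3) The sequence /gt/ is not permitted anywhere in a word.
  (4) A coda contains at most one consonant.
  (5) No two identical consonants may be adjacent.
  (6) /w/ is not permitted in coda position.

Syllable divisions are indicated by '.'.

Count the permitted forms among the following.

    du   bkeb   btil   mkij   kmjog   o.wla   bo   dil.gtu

6

du — σ1 onset /d/, coda /∅/ ok → permitted
bkeb — σ1 onset /bk/ (2C), coda /b/ ok → permitted
btil — σ1 onset /bt/ (2C), coda /l/ ok → permitted
mkij — σ1 onset /mk/ (2C), coda /j/ ok → permitted
kmjog — violates constraint 2: syllable 1 onset /kmj/ has 3 consonants (> 2) → not permitted
o.wla — σ1 onset /∅/, coda /∅/ ok; σ2 onset /wl/ (2C), coda /∅/ ok → permitted
bo — σ1 onset /b/, coda /∅/ ok → permitted
dil.gtu — violates constraint 3: contains banned sequence /gt/ → not permitted
Permitted: du, bkeb, btil, mkij, o.wla, bo → 6.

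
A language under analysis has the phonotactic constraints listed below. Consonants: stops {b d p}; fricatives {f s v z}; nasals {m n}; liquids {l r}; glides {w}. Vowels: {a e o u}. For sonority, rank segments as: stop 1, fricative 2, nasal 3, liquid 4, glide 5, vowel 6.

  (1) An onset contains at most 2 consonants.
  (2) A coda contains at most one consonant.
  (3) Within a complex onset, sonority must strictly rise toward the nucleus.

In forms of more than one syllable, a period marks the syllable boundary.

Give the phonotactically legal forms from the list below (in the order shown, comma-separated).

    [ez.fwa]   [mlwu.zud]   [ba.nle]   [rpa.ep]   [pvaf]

[ez.fwa] — σ1 onset /∅/, coda /z/ ok; σ2 onset /fw/ (2→5 rises), coda /∅/ ok → phonotactically legal
[mlwu.zud] — violates constraint 1: syllable 1 onset /mlw/ has 3 consonants (> 2) → phonotactically illegal
[ba.nle] — σ1 onset /b/, coda /∅/ ok; σ2 onset /nl/ (3→4 rises), coda /∅/ ok → phonotactically legal
[rpa.ep] — violates constraint 3: syllable 1 onset /rp/: /r/ (liquid, 4) → /p/ (stop, 1) does not rise → phonotactically illegal
[pvaf] — σ1 onset /pv/ (1→2 rises), coda /f/ ok → phonotactically legal

[ez.fwa], [ba.nle], [pvaf]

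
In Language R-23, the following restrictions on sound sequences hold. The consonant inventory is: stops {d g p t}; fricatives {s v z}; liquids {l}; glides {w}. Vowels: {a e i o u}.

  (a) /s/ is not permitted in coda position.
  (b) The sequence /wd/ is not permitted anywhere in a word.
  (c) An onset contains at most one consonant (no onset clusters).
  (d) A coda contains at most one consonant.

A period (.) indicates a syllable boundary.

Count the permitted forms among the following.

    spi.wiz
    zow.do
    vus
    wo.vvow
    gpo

spi.wiz — violates constraint (c): syllable 1 onset /sp/ has 2 consonants (> 1) → not permitted
zow.do — violates constraint (b): contains banned sequence /wd/ → not permitted
vus — violates constraint (a): syllable 1 coda contains /s/ → not permitted
wo.vvow — violates constraint (c): syllable 2 onset /vv/ has 2 consonants (> 1) → not permitted
gpo — violates constraint (c): syllable 1 onset /gp/ has 2 consonants (> 1) → not permitted
No form is permitted → 0.

0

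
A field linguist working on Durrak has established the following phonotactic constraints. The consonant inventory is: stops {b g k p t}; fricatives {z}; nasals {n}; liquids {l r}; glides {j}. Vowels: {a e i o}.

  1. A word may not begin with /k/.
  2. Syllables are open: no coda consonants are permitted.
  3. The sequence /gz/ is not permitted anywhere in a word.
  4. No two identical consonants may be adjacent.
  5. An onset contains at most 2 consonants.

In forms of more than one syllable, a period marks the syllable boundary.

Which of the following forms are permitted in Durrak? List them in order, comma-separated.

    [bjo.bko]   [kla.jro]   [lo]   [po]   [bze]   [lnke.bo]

[bjo.bko], [lo], [po], [bze]

[bjo.bko] — σ1 onset /bj/ (2C), coda /∅/ ok; σ2 onset /bk/ (2C), coda /∅/ ok → permitted
[kla.jro] — violates constraint 1: word begins with /k/ → not permitted
[lo] — σ1 onset /l/, coda /∅/ ok → permitted
[po] — σ1 onset /p/, coda /∅/ ok → permitted
[bze] — σ1 onset /bz/ (2C), coda /∅/ ok → permitted
[lnke.bo] — violates constraint 5: syllable 1 onset /lnk/ has 3 consonants (> 2) → not permitted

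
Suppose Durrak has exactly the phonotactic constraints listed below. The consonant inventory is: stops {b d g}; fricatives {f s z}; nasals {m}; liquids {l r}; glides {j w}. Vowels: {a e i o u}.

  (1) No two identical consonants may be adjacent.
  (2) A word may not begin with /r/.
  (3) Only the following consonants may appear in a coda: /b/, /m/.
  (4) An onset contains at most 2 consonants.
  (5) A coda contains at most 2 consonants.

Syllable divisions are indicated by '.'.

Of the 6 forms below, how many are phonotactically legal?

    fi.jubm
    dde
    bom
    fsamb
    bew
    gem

fi.jubm — σ1 onset /f/, coda /∅/ ok; σ2 onset /j/, coda /bm/ (2C) ok → phonotactically legal
dde — violates constraint 1: adjacent identical consonants /dd/ → phonotactically illegal
bom — σ1 onset /b/, coda /m/ ok → phonotactically legal
fsamb — σ1 onset /fs/ (2C), coda /mb/ (2C) ok → phonotactically legal
bew — violates constraint 3: syllable 1 coda contains /w/, which is not a licensed coda consonant → phonotactically illegal
gem — σ1 onset /g/, coda /m/ ok → phonotactically legal
Phonotactically legal: fi.jubm, bom, fsamb, gem → 4.

4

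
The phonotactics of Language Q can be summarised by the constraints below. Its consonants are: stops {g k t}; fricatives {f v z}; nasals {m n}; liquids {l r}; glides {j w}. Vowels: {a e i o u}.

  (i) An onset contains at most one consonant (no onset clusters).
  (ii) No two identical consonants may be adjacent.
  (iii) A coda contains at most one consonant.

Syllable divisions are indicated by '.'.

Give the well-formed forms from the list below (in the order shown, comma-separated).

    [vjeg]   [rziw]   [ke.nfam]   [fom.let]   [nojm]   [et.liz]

[fom.let], [et.liz]

[vjeg] — violates constraint (i): syllable 1 onset /vj/ has 2 consonants (> 1) → ill-formed
[rziw] — violates constraint (i): syllable 1 onset /rz/ has 2 consonants (> 1) → ill-formed
[ke.nfam] — violates constraint (i): syllable 2 onset /nf/ has 2 consonants (> 1) → ill-formed
[fom.let] — σ1 onset /f/, coda /m/ ok; σ2 onset /l/, coda /t/ ok → well-formed
[nojm] — violates constraint (iii): syllable 1 coda /jm/ has 2 consonants (> 1) → ill-formed
[et.liz] — σ1 onset /∅/, coda /t/ ok; σ2 onset /l/, coda /z/ ok → well-formed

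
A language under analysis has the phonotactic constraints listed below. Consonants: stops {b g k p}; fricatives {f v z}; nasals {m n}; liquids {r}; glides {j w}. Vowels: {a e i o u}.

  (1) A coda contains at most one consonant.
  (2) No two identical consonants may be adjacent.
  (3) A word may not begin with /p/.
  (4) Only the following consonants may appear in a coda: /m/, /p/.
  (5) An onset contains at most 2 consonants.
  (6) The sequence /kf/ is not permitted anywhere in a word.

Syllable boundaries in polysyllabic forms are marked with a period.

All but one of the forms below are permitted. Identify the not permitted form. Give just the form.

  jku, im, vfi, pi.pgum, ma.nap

pi.pgum

jku — σ1 onset /jk/ (2C), coda /∅/ ok → permitted
im — σ1 onset /∅/, coda /m/ ok → permitted
vfi — σ1 onset /vf/ (2C), coda /∅/ ok → permitted
pi.pgum — violates constraint 3: word begins with /p/ → not permitted
ma.nap — σ1 onset /m/, coda /∅/ ok; σ2 onset /n/, coda /p/ ok → permitted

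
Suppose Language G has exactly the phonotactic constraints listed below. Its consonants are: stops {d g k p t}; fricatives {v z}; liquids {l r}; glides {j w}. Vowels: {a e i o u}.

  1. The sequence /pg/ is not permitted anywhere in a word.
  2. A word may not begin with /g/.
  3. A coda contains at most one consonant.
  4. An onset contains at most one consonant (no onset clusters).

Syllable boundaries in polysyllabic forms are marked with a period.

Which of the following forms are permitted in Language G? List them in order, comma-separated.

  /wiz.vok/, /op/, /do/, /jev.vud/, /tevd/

/wiz.vok/ — σ1 onset /w/, coda /z/ ok; σ2 onset /v/, coda /k/ ok → permitted
/op/ — σ1 onset /∅/, coda /p/ ok → permitted
/do/ — σ1 onset /d/, coda /∅/ ok → permitted
/jev.vud/ — σ1 onset /j/, coda /v/ ok; σ2 onset /v/, coda /d/ ok → permitted
/tevd/ — violates constraint 3: syllable 1 coda /vd/ has 2 consonants (> 1) → not permitted

/wiz.vok/, /op/, /do/, /jev.vud/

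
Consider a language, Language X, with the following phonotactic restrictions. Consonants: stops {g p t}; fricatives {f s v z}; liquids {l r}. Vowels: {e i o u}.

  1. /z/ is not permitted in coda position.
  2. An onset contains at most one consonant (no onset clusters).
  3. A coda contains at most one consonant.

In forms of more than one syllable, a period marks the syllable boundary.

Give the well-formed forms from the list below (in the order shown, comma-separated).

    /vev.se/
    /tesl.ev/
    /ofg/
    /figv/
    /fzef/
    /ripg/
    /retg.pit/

/vev.se/

/vev.se/ — σ1 onset /v/, coda /v/ ok; σ2 onset /s/, coda /∅/ ok → well-formed
/tesl.ev/ — violates constraint 3: syllable 1 coda /sl/ has 2 consonants (> 1) → ill-formed
/ofg/ — violates constraint 3: syllable 1 coda /fg/ has 2 consonants (> 1) → ill-formed
/figv/ — violates constraint 3: syllable 1 coda /gv/ has 2 consonants (> 1) → ill-formed
/fzef/ — violates constraint 2: syllable 1 onset /fz/ has 2 consonants (> 1) → ill-formed
/ripg/ — violates constraint 3: syllable 1 coda /pg/ has 2 consonants (> 1) → ill-formed
/retg.pit/ — violates constraint 3: syllable 1 coda /tg/ has 2 consonants (> 1) → ill-formed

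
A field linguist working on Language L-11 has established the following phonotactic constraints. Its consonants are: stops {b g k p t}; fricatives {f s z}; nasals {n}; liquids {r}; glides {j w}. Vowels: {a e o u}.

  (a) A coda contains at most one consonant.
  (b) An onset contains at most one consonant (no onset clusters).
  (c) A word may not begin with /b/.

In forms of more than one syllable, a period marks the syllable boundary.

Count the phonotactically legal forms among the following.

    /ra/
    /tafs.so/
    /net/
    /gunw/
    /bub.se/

2

/ra/ — σ1 onset /r/, coda /∅/ ok → phonotactically legal
/tafs.so/ — violates constraint (a): syllable 1 coda /fs/ has 2 consonants (> 1) → phonotactically illegal
/net/ — σ1 onset /n/, coda /t/ ok → phonotactically legal
/gunw/ — violates constraint (a): syllable 1 coda /nw/ has 2 consonants (> 1) → phonotactically illegal
/bub.se/ — violates constraint (c): word begins with /b/ → phonotactically illegal
Phonotactically legal: /ra/, /net/ → 2.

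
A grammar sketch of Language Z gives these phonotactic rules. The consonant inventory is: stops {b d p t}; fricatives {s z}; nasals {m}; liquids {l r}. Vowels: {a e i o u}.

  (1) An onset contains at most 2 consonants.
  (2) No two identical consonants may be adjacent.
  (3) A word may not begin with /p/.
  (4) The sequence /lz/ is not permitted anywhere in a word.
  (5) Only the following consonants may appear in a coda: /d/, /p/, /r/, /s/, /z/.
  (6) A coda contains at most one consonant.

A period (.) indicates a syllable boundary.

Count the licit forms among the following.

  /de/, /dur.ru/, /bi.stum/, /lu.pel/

1

/de/ — σ1 onset /d/, coda /∅/ ok → licit
/dur.ru/ — violates constraint 2: adjacent identical consonants /rr/ → illicit
/bi.stum/ — violates constraint 5: syllable 2 coda contains /m/, which is not a licensed coda consonant → illicit
/lu.pel/ — violates constraint 5: syllable 2 coda contains /l/, which is not a licensed coda consonant → illicit
Licit: /de/ → 1.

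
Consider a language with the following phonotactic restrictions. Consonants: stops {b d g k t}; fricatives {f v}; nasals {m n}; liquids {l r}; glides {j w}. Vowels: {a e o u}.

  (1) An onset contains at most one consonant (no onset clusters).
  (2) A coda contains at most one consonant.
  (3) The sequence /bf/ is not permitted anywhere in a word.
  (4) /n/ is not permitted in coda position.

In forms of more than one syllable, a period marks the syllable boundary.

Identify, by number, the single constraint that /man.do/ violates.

/man.do/: syllable 1 coda contains /n/.
This is a violation of constraint 4: "/n/ is not permitted in coda position."
The remaining constraints (1, 2, 3) are satisfied.

4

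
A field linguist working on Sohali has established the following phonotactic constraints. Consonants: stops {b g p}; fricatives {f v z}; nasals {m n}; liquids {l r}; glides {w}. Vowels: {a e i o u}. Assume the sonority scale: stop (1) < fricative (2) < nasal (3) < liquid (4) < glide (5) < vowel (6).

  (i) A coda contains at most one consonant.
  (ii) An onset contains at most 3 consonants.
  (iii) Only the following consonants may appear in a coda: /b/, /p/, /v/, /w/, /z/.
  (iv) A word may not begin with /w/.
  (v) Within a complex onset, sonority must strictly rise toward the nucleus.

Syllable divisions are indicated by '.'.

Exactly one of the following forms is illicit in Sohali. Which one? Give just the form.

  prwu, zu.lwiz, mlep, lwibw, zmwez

lwibw

prwu — σ1 onset /prw/ (1→4→5 rises), coda /∅/ ok → licit
zu.lwiz — σ1 onset /z/, coda /∅/ ok; σ2 onset /lw/ (4→5 rises), coda /z/ ok → licit
mlep — σ1 onset /ml/ (3→4 rises), coda /p/ ok → licit
lwibw — violates constraint (i): syllable 1 coda /bw/ has 2 consonants (> 1) → illicit
zmwez — σ1 onset /zmw/ (2→3→5 rises), coda /z/ ok → licit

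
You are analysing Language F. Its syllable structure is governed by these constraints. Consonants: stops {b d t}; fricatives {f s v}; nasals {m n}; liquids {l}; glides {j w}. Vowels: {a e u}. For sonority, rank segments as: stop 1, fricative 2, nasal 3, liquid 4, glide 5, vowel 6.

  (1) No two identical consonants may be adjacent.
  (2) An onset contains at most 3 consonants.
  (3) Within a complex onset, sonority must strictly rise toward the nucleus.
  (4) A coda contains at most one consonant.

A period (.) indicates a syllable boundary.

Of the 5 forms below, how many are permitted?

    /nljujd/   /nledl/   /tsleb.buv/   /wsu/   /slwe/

/nljujd/ — violates constraint 4: syllable 1 coda /jd/ has 2 consonants (> 1) → not permitted
/nledl/ — violates constraint 4: syllable 1 coda /dl/ has 2 consonants (> 1) → not permitted
/tsleb.buv/ — violates constraint 1: adjacent identical consonants /bb/ → not permitted
/wsu/ — violates constraint 3: syllable 1 onset /ws/: /w/ (glide, 5) → /s/ (fricative, 2) does not rise → not permitted
/slwe/ — σ1 onset /slw/ (2→4→5 rises), coda /∅/ ok → permitted
Permitted: /slwe/ → 1.

1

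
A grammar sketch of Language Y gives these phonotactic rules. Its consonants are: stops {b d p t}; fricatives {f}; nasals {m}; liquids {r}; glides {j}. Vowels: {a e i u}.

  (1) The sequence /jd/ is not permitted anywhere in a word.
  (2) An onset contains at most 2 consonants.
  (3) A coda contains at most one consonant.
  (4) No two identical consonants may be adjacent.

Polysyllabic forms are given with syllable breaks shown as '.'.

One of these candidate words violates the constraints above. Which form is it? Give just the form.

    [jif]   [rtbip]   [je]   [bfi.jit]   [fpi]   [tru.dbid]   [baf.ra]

[rtbip]

[jif] — σ1 onset /j/, coda /f/ ok → well-formed
[rtbip] — violates constraint 2: syllable 1 onset /rtb/ has 3 consonants (> 2) → ill-formed
[je] — σ1 onset /j/, coda /∅/ ok → well-formed
[bfi.jit] — σ1 onset /bf/ (2C), coda /∅/ ok; σ2 onset /j/, coda /t/ ok → well-formed
[fpi] — σ1 onset /fp/ (2C), coda /∅/ ok → well-formed
[tru.dbid] — σ1 onset /tr/ (2C), coda /∅/ ok; σ2 onset /db/ (2C), coda /d/ ok → well-formed
[baf.ra] — σ1 onset /b/, coda /f/ ok; σ2 onset /r/, coda /∅/ ok → well-formed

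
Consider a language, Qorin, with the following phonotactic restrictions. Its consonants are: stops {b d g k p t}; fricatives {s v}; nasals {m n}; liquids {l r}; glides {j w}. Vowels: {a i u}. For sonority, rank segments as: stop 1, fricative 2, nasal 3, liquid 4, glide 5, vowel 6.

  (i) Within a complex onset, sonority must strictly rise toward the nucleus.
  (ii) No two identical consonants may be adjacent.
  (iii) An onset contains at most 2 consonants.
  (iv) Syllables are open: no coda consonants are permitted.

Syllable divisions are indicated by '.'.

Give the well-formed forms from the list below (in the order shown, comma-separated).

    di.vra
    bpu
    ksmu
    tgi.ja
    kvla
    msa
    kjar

di.vra

di.vra — σ1 onset /d/, coda /∅/ ok; σ2 onset /vr/ (2→4 rises), coda /∅/ ok → well-formed
bpu — violates constraint (i): syllable 1 onset /bp/: /b/ (stop, 1) → /p/ (stop, 1) does not rise → ill-formed
ksmu — violates constraint (iii): syllable 1 onset /ksm/ has 3 consonants (> 2) → ill-formed
tgi.ja — violates constraint (i): syllable 1 onset /tg/: /t/ (stop, 1) → /g/ (stop, 1) does not rise → ill-formed
kvla — violates constraint (iii): syllable 1 onset /kvl/ has 3 consonants (> 2) → ill-formed
msa — violates constraint (i): syllable 1 onset /ms/: /m/ (nasal, 3) → /s/ (fricative, 2) does not rise → ill-formed
kjar — violates constraint (iv): syllable 1 coda /r/ has 1 consonant (> 0) → ill-formed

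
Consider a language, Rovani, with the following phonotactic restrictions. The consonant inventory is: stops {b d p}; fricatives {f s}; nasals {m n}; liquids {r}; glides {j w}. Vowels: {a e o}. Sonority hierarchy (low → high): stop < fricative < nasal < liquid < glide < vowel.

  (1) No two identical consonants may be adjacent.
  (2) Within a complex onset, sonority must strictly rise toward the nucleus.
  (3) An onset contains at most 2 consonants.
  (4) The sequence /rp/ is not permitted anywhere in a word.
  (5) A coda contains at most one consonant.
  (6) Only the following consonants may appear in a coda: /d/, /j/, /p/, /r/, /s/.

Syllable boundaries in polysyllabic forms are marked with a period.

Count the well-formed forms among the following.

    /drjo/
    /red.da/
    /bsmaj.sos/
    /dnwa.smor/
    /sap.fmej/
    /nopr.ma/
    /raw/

/drjo/ — violates constraint 3: syllable 1 onset /drj/ has 3 consonants (> 2) → ill-formed
/red.da/ — violates constraint 1: adjacent identical consonants /dd/ → ill-formed
/bsmaj.sos/ — violates constraint 3: syllable 1 onset /bsm/ has 3 consonants (> 2) → ill-formed
/dnwa.smor/ — violates constraint 3: syllable 1 onset /dnw/ has 3 consonants (> 2) → ill-formed
/sap.fmej/ — σ1 onset /s/, coda /p/ ok; σ2 onset /fm/ (2→3 rises), coda /j/ ok → well-formed
/nopr.ma/ — violates constraint 5: syllable 1 coda /pr/ has 2 consonants (> 1) → ill-formed
/raw/ — violates constraint 6: syllable 1 coda contains /w/, which is not a licensed coda consonant → ill-formed
Well-formed: /sap.fmej/ → 1.

1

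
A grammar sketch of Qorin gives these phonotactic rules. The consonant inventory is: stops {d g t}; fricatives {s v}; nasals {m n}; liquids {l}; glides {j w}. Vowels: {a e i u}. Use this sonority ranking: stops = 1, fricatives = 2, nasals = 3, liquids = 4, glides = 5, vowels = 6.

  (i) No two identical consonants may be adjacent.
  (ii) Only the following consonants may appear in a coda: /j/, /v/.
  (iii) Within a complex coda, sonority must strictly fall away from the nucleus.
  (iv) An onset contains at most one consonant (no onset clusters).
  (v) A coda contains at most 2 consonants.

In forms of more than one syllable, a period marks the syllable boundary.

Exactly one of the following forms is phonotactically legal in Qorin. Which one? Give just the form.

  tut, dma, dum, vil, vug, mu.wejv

mu.wejv

tut — violates constraint (ii): syllable 1 coda contains /t/, which is not a licensed coda consonant → phonotactically illegal
dma — violates constraint (iv): syllable 1 onset /dm/ has 2 consonants (> 1) → phonotactically illegal
dum — violates constraint (ii): syllable 1 coda contains /m/, which is not a licensed coda consonant → phonotactically illegal
vil — violates constraint (ii): syllable 1 coda contains /l/, which is not a licensed coda consonant → phonotactically illegal
vug — violates constraint (ii): syllable 1 coda contains /g/, which is not a licensed coda consonant → phonotactically illegal
mu.wejv — σ1 onset /m/, coda /∅/ ok; σ2 onset /w/, coda /jv/ (5→2 falls) ok → phonotactically legal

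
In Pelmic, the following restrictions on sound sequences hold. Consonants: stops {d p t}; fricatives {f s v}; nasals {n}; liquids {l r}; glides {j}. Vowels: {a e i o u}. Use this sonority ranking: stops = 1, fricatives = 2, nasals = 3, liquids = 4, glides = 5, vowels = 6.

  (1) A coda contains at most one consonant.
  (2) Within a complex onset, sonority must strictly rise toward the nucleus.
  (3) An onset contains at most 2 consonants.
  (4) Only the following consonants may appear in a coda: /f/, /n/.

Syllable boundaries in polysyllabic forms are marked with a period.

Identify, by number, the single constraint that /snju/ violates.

/snju/: syllable 1 onset /snj/ has 3 consonants (> 2).
This is a violation of constraint 3: "An onset contains at most 2 consonants."
The remaining constraints (1, 2, 4) are satisfied.

3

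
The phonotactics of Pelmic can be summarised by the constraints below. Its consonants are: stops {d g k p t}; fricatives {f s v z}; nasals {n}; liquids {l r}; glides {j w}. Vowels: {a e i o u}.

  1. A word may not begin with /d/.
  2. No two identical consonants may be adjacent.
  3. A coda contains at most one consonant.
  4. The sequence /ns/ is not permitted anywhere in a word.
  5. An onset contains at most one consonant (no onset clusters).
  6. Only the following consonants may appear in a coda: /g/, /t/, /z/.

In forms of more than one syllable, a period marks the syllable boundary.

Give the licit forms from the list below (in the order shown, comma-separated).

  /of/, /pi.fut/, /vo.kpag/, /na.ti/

/pi.fut/, /na.ti/

/of/ — violates constraint 6: syllable 1 coda contains /f/, which is not a licensed coda consonant → illicit
/pi.fut/ — σ1 onset /p/, coda /∅/ ok; σ2 onset /f/, coda /t/ ok → licit
/vo.kpag/ — violates constraint 5: syllable 2 onset /kp/ has 2 consonants (> 1) → illicit
/na.ti/ — σ1 onset /n/, coda /∅/ ok; σ2 onset /t/, coda /∅/ ok → licit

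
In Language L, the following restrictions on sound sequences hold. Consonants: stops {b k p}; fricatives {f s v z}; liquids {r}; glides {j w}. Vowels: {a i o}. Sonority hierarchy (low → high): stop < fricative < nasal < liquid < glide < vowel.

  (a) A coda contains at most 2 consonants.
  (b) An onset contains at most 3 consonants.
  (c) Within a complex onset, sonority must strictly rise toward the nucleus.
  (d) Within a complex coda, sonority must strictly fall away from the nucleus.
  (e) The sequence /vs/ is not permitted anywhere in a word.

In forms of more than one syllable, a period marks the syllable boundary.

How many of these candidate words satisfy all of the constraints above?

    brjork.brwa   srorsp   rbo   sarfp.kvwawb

brjork.brwa — σ1 onset /brj/ (1→4→5 rises), coda /rk/ (4→1 falls) ok; σ2 onset /brw/ (1→4→5 rises), coda /∅/ ok → phonotactically legal
srorsp — violates constraint (a): syllable 1 coda /rsp/ has 3 consonants (> 2) → phonotactically illegal
rbo — violates constraint (c): syllable 1 onset /rb/: /r/ (liquid, 4) → /b/ (stop, 1) does not rise → phonotactically illegal
sarfp.kvwawb — violates constraint (a): syllable 1 coda /rfp/ has 3 consonants (> 2) → phonotactically illegal
Phonotactically legal: brjork.brwa → 1.

1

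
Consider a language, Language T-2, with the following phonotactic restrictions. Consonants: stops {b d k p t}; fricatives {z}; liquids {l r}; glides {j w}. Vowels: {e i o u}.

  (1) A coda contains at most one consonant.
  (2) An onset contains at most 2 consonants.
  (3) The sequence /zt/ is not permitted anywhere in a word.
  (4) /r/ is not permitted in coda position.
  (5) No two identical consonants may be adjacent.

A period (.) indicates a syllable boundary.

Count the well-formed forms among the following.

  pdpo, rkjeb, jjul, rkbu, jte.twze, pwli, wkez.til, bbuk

pdpo — violates constraint 2: syllable 1 onset /pdp/ has 3 consonants (> 2) → ill-formed
rkjeb — violates constraint 2: syllable 1 onset /rkj/ has 3 consonants (> 2) → ill-formed
jjul — violates constraint 5: adjacent identical consonants /jj/ → ill-formed
rkbu — violates constraint 2: syllable 1 onset /rkb/ has 3 consonants (> 2) → ill-formed
jte.twze — violates constraint 2: syllable 2 onset /twz/ has 3 consonants (> 2) → ill-formed
pwli — violates constraint 2: syllable 1 onset /pwl/ has 3 consonants (> 2) → ill-formed
wkez.til — violates constraint 3: contains banned sequence /zt/ → ill-formed
bbuk — violates constraint 5: adjacent identical consonants /bb/ → ill-formed
No form is well-formed → 0.

0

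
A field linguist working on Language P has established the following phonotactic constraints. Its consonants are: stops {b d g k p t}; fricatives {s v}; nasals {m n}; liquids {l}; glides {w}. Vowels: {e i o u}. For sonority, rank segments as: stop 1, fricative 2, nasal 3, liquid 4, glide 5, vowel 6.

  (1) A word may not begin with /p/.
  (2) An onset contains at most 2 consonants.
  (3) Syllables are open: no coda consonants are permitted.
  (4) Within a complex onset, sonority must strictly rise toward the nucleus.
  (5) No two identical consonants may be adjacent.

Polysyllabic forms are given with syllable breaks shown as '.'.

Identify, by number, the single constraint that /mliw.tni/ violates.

3

/mliw.tni/: syllable 1 coda /w/ has 1 consonant (> 0).
This is a violation of constraint 3: "Syllables are open: no coda consonants are permitted."
The remaining constraints (1, 2, 4, 5) are satisfied.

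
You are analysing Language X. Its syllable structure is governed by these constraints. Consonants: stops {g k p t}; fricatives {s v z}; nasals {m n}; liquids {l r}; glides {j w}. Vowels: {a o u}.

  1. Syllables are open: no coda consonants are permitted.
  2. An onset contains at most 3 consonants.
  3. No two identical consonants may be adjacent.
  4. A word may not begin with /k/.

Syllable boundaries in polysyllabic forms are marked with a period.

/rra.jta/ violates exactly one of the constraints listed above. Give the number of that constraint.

3

/rra.jta/: adjacent identical consonants /rr/.
This is a violation of constraint 3: "No two identical consonants may be adjacent."
The remaining constraints (1, 2, 4) are satisfied.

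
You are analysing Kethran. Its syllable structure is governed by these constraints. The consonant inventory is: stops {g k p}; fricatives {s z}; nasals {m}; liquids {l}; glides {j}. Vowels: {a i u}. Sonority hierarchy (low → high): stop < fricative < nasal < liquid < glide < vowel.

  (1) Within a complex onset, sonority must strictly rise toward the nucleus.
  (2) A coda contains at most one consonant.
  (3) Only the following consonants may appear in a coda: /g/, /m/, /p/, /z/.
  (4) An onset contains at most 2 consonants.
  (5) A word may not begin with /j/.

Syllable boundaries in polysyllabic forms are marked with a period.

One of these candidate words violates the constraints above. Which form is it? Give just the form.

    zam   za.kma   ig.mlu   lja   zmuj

zam — σ1 onset /z/, coda /m/ ok → well-formed
za.kma — σ1 onset /z/, coda /∅/ ok; σ2 onset /km/ (1→3 rises), coda /∅/ ok → well-formed
ig.mlu — σ1 onset /∅/, coda /g/ ok; σ2 onset /ml/ (3→4 rises), coda /∅/ ok → well-formed
lja — σ1 onset /lj/ (4→5 rises), coda /∅/ ok → well-formed
zmuj — violates constraint 3: syllable 1 coda contains /j/, which is not a licensed coda consonant → ill-formed

zmuj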